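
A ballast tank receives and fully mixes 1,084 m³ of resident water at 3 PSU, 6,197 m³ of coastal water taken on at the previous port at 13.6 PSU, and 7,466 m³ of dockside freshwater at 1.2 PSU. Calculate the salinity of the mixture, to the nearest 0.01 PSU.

Weighted by volume,
salt = 1,084×3 + 6,197×13.6 + 7,466×1.2 = 3,252 + 84,279.2 + 8,959.2 = 96,490.4
volume = 1,084 + 6,197 + 7,466 = 14,747 m³
S = 96,490.4 / 14,747 = 6.5431 PSU

6.54 PSU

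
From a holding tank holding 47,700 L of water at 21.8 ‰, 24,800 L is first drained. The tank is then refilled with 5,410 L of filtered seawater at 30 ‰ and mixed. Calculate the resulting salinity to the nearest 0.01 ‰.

23.37 ‰

Remaining after removal: 22,900 L at 21.8 ‰ (salt = 499,220)
After addition: salt = 499,220 + 5,410×30 = 661,520; volume = 28,310 L
S = 661,520 / 28,310 = 23.367 ‰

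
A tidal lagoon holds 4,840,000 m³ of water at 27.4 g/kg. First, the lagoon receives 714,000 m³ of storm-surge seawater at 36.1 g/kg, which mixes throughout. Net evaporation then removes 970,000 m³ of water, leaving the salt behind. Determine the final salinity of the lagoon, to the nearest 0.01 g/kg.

After mixing: salt = 4,840,000×27.4 + 714,000×36.1 = 158,391,400; volume = 5,554,000 m³
After evaporation: salt unchanged = 158,391,400; volume = 5,554,000 − 970,000 = 4,584,000 m³
S = 158,391,400 / 4,584,000 = 34.5531 g/kg

34.55 g/kg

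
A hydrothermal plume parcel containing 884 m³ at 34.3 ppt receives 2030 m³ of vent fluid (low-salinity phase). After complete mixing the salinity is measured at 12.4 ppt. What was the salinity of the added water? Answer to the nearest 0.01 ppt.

2.86 ppt

Salt balance: 884×34.3 + 2,030×S = 2,914×12.4
30,321.2 + 2,030·S = 36,133.6
S = (36,133.6 − 30,321.2) / 2,030 = 2.8633 ppt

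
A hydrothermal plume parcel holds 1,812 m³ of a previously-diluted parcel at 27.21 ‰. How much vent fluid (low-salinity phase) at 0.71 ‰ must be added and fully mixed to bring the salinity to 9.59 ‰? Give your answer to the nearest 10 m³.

3600 m³

Salt balance: 1,812×27.21 + V×0.71 = (1,812+V)×9.59
49,304.52 + 0.71V = 17,377.08 + 9.59V
31,927.44 = 8.88V
V = 3,595.43 m³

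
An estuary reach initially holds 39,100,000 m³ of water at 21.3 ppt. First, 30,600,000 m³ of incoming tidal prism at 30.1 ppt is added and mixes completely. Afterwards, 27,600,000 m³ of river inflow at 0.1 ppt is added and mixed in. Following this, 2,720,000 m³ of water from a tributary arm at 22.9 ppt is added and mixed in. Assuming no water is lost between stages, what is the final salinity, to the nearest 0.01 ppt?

Mass of salt is conserved:
Initial salt = 39,100,000×21.3 = 832,830,000
After stage 1: salt = 832,830,000 + 30,600,000×30.1 = 1,753,890,000; volume = 69,700,000 m³; S = 25.163 ppt
After stage 2: salt = 1,753,890,000 + 27,600,000×0.1 = 1,756,650,000; volume = 97,300,000 m³; S = 18.054 ppt
After stage 3: salt = 1,756,650,000 + 2,720,000×22.9 = 1,818,938,000; volume = 100,020,000 m³
S = 1,818,938,000 / 100,020,000 = 18.1857 ppt

18.19 ppt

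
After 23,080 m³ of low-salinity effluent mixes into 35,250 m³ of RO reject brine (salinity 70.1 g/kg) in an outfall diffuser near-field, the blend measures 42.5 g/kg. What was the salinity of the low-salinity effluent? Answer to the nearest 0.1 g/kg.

Salt balance: 35,250×70.1 + 23,080×S = 58,330×42.5
2,471,025 + 23,080·S = 2,479,025
S = (2,479,025 − 2,471,025) / 23,080 = 0.3466 g/kg

0.3 g/kg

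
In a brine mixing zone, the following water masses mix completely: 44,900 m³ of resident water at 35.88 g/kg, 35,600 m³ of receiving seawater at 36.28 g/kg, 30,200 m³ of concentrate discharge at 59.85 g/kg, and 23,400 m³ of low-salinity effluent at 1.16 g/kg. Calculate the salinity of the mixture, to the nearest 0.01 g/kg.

Weighted by volume,
salt = 44,900×35.88 + 35,600×36.28 + 30,200×59.85 + 23,400×1.16 = 1,611,012 + 1,291,568 + 1,807,470 + 27,144 = 4,737,194
volume = 44,900 + 35,600 + 30,200 + 23,400 = 134,100 m³
S = 4,737,194 / 134,100 = 35.3258 g/kg

35.33 g/kg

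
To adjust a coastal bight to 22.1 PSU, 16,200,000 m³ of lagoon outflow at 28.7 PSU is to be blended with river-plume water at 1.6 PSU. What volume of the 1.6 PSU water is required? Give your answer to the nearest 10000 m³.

5220000 m³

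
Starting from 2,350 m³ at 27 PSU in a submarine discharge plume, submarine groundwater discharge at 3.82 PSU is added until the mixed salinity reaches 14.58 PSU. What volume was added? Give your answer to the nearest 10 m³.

2710 m³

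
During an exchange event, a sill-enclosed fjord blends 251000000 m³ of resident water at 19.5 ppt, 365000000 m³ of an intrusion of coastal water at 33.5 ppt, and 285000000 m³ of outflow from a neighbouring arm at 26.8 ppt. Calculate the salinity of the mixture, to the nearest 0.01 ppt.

Weighted by volume,
salt = 251,000,000×19.5 + 365,000,000×33.5 + 285,000,000×26.8 = 4,894,500,000 + 12,227,500,000 + 7,638,000,000 = 24,760,000,000
volume = 251,000,000 + 365,000,000 + 285,000,000 = 901,000,000 m³
S = 24,760,000,000 / 901,000,000 = 27.4806 ppt

27.48 ppt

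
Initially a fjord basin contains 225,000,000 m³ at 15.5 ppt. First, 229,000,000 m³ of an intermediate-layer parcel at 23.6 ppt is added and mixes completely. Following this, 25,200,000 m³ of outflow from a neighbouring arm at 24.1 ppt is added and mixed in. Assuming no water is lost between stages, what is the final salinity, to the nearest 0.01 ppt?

19.82 ppt

Weighted by volume,
Initial salt = 225,000,000×15.5 = 3,487,500,000
After stage 1: salt = 3,487,500,000 + 229,000,000×23.6 = 8,891,900,000; volume = 454,000,000 m³; S = 19.586 ppt
After stage 2: salt = 8,891,900,000 + 25,200,000×24.1 = 9,499,220,000; volume = 479,200,000 m³
S = 9,499,220,000 / 479,200,000 = 19.8231 ppt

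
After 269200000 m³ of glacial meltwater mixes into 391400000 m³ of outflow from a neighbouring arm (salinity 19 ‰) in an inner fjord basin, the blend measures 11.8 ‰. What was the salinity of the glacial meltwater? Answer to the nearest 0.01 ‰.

1.33 ‰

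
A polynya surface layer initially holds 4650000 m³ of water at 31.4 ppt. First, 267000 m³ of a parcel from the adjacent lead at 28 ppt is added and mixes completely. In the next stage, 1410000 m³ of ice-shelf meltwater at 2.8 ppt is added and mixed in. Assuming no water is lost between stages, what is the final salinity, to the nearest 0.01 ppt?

24.88 ppt

By conservation of dissolved salt,
Initial salt = 4,650,000×31.4 = 146,010,000
After stage 1: salt = 146,010,000 + 267,000×28 = 153,486,000; volume = 4,917,000 m³; S = 31.215 ppt
After stage 2: salt = 153,486,000 + 1,410,000×2.8 = 157,434,000; volume = 6,327,000 m³
S = 157,434,000 / 6,327,000 = 24.8829 ppt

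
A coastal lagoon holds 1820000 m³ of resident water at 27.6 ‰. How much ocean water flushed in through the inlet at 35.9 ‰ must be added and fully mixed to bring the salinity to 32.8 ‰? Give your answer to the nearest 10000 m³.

Salt balance: 1,820,000×27.6 + V×35.9 = (1,820,000+V)×32.8
50,232,000 + 35.9V = 59,696,000 + 32.8V
9,464,000 = 3.1V
V = 3,052,903.23 m³

3050000 m³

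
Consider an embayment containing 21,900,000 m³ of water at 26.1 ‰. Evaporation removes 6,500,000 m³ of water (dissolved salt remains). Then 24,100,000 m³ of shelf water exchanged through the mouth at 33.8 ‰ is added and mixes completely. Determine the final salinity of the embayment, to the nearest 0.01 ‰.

35.09 ‰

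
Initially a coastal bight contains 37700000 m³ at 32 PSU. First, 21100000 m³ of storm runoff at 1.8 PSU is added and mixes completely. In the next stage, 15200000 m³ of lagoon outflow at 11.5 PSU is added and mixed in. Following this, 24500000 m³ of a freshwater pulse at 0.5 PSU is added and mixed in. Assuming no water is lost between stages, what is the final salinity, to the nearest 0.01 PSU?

14.53 PSU

Salt balance:
Initial salt = 37,700,000×32 = 1,206,400,000
After stage 1: salt = 1,206,400,000 + 21,100,000×1.8 = 1,244,380,000; volume = 58,800,000 m³; S = 21.163 PSU
After stage 2: salt = 1,244,380,000 + 15,200,000×11.5 = 1,419,180,000; volume = 74,000,000 m³; S = 19.178 PSU
After stage 3: salt = 1,419,180,000 + 24,500,000×0.5 = 1,431,430,000; volume = 98,500,000 m³
S = 1,431,430,000 / 98,500,000 = 14.5323 PSU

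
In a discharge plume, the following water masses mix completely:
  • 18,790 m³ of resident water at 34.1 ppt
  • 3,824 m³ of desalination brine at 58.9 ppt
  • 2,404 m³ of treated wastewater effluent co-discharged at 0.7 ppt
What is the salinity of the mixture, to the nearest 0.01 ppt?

34.68 ppt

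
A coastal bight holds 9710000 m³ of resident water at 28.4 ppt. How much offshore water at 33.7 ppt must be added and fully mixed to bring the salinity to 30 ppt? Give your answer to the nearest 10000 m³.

Salt balance: 9,710,000×28.4 + V×33.7 = (9,710,000+V)×30
275,764,000 + 33.7V = 291,300,000 + 30V
15,536,000 = 3.7V
V = 4,198,918.92 m³

4200000 m³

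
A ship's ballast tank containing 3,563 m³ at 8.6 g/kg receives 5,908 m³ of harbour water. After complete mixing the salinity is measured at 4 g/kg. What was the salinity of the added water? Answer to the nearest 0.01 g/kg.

1.23 g/kg

Salt balance: 3,563×8.6 + 5,908×S = 9,471×4
30,641.8 + 5,908·S = 37,884
S = (37,884 − 30,641.8) / 5,908 = 1.2258 g/kg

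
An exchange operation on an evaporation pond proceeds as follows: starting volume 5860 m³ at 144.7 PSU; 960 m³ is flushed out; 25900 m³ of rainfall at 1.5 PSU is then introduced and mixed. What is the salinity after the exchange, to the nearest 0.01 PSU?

24.28 PSU

Remaining after removal: 4,900 m³ at 144.7 PSU (salt = 709,030)
After addition: salt = 709,030 + 25,900×1.5 = 747,880; volume = 30,800 m³
S = 747,880 / 30,800 = 24.2818 PSU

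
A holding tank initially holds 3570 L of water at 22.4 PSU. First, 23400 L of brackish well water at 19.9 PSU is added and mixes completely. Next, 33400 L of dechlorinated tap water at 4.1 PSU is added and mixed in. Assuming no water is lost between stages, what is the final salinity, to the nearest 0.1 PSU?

11.3 PSU

By conservation of dissolved salt,
Initial salt = 3,570×22.4 = 79,968
After stage 1: salt = 79,968 + 23,400×19.9 = 545,628; volume = 26,970 L; S = 20.231 PSU
After stage 2: salt = 545,628 + 33,400×4.1 = 682,568; volume = 60,370 L
S = 682,568 / 60,370 = 11.3064 PSU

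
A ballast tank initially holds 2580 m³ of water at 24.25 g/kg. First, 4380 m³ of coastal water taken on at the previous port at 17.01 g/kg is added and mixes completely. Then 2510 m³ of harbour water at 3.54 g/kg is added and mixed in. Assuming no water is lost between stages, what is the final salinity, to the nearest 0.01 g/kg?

Weighted by volume,
Initial salt = 2,580×24.25 = 62,565
After stage 1: salt = 62,565 + 4,380×17.01 = 137,068.8; volume = 6,960 m³; S = 19.694 g/kg
After stage 2: salt = 137,068.8 + 2,510×3.54 = 145,954.2; volume = 9,470 m³
S = 145,954.2 / 9,470 = 15.4123 g/kg

15.41 g/kg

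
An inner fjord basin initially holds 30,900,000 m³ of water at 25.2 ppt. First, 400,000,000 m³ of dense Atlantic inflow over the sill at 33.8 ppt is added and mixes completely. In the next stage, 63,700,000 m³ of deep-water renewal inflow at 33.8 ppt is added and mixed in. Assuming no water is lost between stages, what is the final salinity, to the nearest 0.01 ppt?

Mass of salt is conserved:
Initial salt = 30,900,000×25.2 = 778,680,000
After stage 1: salt = 778,680,000 + 400,000,000×33.8 = 14,298,680,000; volume = 430,900,000 m³; S = 33.183 ppt
After stage 2: salt = 14,298,680,000 + 63,700,000×33.8 = 16,451,740,000; volume = 494,600,000 m³
S = 16,451,740,000 / 494,600,000 = 33.2627 ppt

33.26 ppt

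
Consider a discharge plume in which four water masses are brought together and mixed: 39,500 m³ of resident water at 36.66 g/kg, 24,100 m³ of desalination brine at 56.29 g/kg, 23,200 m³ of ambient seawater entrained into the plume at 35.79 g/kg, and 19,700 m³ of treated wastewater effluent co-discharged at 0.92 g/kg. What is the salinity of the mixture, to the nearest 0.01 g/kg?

34.30 g/kg

Total salt / total volume:
salt = 39,500×36.66 + 24,100×56.29 + 23,200×35.79 + 19,700×0.92 = 1,448,070 + 1,356,589 + 830,328 + 18,124 = 3,653,111
volume = 39,500 + 24,100 + 23,200 + 19,700 = 106,500 m³
S = 3,653,111 / 106,500 = 34.3015 g/kg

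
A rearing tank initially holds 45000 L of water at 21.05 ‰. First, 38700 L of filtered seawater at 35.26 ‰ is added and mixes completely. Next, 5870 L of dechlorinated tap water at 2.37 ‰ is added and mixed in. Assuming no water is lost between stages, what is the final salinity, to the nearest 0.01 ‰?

Mass of salt is conserved:
Initial salt = 45,000×21.05 = 947,250
After stage 1: salt = 947,250 + 38,700×35.26 = 2,311,812; volume = 83,700 L; S = 27.62 ‰
After stage 2: salt = 2,311,812 + 5,870×2.37 = 2,325,723.9; volume = 89,570 L
S = 2,325,723.9 / 89,570 = 25.9654 ‰

25.97 ‰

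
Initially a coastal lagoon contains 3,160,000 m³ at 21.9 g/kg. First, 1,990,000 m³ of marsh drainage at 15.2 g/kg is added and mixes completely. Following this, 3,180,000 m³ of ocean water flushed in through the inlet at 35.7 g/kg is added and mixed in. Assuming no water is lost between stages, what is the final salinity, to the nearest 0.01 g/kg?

Mass of salt is conserved:
Initial salt = 3,160,000×21.9 = 69,204,000
After stage 1: salt = 69,204,000 + 1,990,000×15.2 = 99,452,000; volume = 5,150,000 m³; S = 19.311 g/kg
After stage 2: salt = 99,452,000 + 3,180,000×35.7 = 212,978,000; volume = 8,330,000 m³
S = 212,978,000 / 8,330,000 = 25.5676 g/kg

25.57 g/kg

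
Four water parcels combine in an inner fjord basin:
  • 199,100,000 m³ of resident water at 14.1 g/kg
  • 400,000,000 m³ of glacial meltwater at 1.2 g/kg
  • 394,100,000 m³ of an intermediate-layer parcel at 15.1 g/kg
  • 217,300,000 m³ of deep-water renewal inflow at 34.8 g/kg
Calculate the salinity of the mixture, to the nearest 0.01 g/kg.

Salt balance:
salt = 199,100,000×14.1 + 400,000,000×1.2 + 394,100,000×15.1 + 217,300,000×34.8 = 2,807,310,000 + 480,000,000 + 5,950,910,000 + 7,562,040,000 = 16,800,260,000
volume = 199,100,000 + 400,000,000 + 394,100,000 + 217,300,000 = 1,210,500,000 m³
S = 16,800,260,000 / 1,210,500,000 = 13.8788 g/kg

13.88 g/kg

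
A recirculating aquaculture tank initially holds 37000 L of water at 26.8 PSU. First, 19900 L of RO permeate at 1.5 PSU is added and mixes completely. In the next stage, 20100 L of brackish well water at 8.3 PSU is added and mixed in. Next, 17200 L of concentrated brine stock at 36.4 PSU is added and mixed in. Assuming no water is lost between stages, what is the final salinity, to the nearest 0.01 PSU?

19.26 PSU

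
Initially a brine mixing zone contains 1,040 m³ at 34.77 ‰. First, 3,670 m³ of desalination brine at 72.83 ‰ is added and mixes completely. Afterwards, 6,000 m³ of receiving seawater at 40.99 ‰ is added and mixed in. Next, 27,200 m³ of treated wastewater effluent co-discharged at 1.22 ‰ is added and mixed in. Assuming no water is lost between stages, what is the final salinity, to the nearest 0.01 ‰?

15.37 ‰

By conservation of dissolved salt,
Initial salt = 1,040×34.77 = 36,160.8
After stage 1: salt = 36,160.8 + 3,670×72.83 = 303,446.9; volume = 4,710 m³; S = 64.426 ‰
After stage 2: salt = 303,446.9 + 6,000×40.99 = 549,386.9; volume = 10,710 m³; S = 51.297 ‰
After stage 3: salt = 549,386.9 + 27,200×1.22 = 582,570.9; volume = 37,910 m³
S = 582,570.9 / 37,910 = 15.3672 ‰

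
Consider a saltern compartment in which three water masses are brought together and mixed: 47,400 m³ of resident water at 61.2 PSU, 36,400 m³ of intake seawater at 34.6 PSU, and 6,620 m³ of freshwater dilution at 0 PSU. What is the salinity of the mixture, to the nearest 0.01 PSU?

46.01 PSU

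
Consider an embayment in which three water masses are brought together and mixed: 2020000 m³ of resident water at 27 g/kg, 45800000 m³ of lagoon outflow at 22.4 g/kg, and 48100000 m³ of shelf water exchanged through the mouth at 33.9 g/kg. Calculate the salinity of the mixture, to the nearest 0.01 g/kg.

28.26 g/kg

By conservation of dissolved salt,
salt = 2,020,000×27 + 45,800,000×22.4 + 48,100,000×33.9 = 54,540,000 + 1,025,920,000 + 1,630,590,000 = 2,711,050,000
volume = 2,020,000 + 45,800,000 + 48,100,000 = 95,920,000 m³
S = 2,711,050,000 / 95,920,000 = 28.2637 g/kg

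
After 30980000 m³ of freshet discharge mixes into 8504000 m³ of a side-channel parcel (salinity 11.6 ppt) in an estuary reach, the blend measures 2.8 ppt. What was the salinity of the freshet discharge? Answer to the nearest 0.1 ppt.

0.4 ppt

Salt balance: 8,504,000×11.6 + 30,980,000×S = 39,484,000×2.8
98,646,400 + 30,980,000·S = 110,555,200
S = (110,555,200 − 98,646,400) / 30,980,000 = 0.3844 ppt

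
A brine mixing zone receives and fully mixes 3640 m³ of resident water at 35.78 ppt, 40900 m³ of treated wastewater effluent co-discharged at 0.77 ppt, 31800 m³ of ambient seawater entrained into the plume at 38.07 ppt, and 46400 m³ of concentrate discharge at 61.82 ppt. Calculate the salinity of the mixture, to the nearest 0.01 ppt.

Salt balance:
salt = 3,640×35.78 + 40,900×0.77 + 31,800×38.07 + 46,400×61.82 = 130,239.2 + 31,493 + 1,210,626 + 2,868,448 = 4,240,806.2
volume = 3,640 + 40,900 + 31,800 + 46,400 = 122,740 m³
S = 4,240,806.2 / 122,740 = 34.5511 ppt

34.55 ppt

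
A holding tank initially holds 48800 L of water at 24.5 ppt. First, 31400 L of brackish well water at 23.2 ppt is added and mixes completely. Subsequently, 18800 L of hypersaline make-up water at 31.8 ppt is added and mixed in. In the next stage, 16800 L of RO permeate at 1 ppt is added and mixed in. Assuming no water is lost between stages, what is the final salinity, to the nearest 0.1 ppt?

21.9 ppt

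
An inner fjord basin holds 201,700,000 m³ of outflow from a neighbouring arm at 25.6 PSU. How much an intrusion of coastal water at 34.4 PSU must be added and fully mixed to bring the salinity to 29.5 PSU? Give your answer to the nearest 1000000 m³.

161000000 m³

Salt balance: 201,700,000×25.6 + V×34.4 = (201,700,000+V)×29.5
5,163,520,000 + 34.4V = 5,950,150,000 + 29.5V
786,630,000 = 4.9V
V = 160,536,734.69 m³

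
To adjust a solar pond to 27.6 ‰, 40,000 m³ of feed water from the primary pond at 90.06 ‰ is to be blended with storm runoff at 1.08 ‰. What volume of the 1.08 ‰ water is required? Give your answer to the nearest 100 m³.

Salt balance: 40,000×90.06 + V×1.08 = (40,000+V)×27.6
3,602,400 + 1.08V = 1,104,000 + 27.6V
2,498,400 = 26.52V
V = 94,208.14 m³

94200 m³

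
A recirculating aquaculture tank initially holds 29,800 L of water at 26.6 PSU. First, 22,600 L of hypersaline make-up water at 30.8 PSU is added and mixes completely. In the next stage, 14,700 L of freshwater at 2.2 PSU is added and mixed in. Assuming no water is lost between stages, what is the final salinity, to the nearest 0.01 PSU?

Salt balance:
Initial salt = 29,800×26.6 = 792,680
After stage 1: salt = 792,680 + 22,600×30.8 = 1,488,760; volume = 52,400 L; S = 28.411 PSU
After stage 2: salt = 1,488,760 + 14,700×2.2 = 1,521,100; volume = 67,100 L
S = 1,521,100 / 67,100 = 22.6692 PSU

22.67 PSU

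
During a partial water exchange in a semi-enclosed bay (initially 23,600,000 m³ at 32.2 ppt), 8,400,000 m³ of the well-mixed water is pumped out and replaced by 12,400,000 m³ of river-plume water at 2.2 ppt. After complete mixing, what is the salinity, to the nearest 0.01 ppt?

Remaining after removal: 15,200,000 m³ at 32.2 ppt (salt = 489,440,000)
After addition: salt = 489,440,000 + 12,400,000×2.2 = 516,720,000; volume = 27,600,000 m³
S = 516,720,000 / 27,600,000 = 18.7217 ppt

18.72 ppt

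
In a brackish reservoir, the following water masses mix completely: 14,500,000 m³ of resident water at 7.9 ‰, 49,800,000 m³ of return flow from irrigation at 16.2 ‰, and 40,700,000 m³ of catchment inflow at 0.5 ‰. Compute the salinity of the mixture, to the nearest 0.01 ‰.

8.97 ‰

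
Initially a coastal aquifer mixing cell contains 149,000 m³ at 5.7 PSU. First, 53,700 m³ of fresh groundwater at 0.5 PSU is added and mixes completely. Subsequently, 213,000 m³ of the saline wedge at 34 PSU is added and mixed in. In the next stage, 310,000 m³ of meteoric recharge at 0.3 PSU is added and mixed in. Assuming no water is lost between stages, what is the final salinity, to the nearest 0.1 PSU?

11.3 PSU

Salt balance:
Initial salt = 149,000×5.7 = 849,300
After stage 1: salt = 849,300 + 53,700×0.5 = 876,150; volume = 202,700 m³; S = 4.322 PSU
After stage 2: salt = 876,150 + 213,000×34 = 8,118,150; volume = 415,700 m³; S = 19.529 PSU
After stage 3: salt = 8,118,150 + 310,000×0.3 = 8,211,150; volume = 725,700 m³
S = 8,211,150 / 725,700 = 11.3148 PSU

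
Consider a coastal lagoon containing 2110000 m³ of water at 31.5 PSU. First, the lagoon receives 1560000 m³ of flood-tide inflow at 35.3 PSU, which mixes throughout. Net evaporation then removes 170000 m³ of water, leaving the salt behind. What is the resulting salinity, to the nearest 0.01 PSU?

After mixing: salt = 2,110,000×31.5 + 1,560,000×35.3 = 121,533,000; volume = 3,670,000 m³
After evaporation: salt unchanged = 121,533,000; volume = 3,670,000 − 170,000 = 3,500,000 m³
S = 121,533,000 / 3,500,000 = 34.7237 PSU

34.72 PSU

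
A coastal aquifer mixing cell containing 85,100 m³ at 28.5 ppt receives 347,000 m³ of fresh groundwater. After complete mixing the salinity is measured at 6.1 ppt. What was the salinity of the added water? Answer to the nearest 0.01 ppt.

Salt balance: 85,100×28.5 + 347,000×S = 432,100×6.1
2,425,350 + 347,000·S = 2,635,810
S = (2,635,810 − 2,425,350) / 347,000 = 0.6065 ppt

0.61 ppt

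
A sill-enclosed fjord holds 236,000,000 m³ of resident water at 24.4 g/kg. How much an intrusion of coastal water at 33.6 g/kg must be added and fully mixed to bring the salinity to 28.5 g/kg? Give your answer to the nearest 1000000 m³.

190000000 m³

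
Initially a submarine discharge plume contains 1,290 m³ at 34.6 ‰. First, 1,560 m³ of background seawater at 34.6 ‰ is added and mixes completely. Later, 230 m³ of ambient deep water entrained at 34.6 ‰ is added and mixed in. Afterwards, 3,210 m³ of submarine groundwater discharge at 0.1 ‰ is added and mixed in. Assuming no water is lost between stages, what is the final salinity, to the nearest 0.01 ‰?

Weighted by volume,
Initial salt = 1,290×34.6 = 44,634
After stage 1: salt = 44,634 + 1,560×34.6 = 98,610; volume = 2,850 m³; S = 34.6 ‰
After stage 2: salt = 98,610 + 230×34.6 = 106,568; volume = 3,080 m³; S = 34.6 ‰
After stage 3: salt = 106,568 + 3,210×0.1 = 106,889; volume = 6,290 m³
S = 106,889 / 6,290 = 16.9935 ‰

16.99 ‰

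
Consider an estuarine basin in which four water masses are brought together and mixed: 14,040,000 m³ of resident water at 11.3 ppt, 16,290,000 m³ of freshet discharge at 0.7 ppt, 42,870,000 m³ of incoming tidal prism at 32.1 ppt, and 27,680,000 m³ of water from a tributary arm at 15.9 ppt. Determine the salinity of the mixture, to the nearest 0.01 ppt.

19.69 ppt

Mass of salt is conserved:
salt = 14,040,000×11.3 + 16,290,000×0.7 + 42,870,000×32.1 + 27,680,000×15.9 = 158,652,000 + 11,403,000 + 1,376,127,000 + 440,112,000 = 1,986,294,000
volume = 14,040,000 + 16,290,000 + 42,870,000 + 27,680,000 = 100,880,000 m³
S = 1,986,294,000 / 100,880,000 = 19.6897 ppt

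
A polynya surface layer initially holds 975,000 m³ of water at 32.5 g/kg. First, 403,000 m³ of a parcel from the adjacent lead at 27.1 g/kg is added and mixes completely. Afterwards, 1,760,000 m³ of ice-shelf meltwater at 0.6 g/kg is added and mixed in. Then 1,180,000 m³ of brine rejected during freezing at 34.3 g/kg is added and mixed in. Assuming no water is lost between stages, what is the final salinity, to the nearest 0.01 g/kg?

19.49 g/kg

Conserving salt mass:
Initial salt = 975,000×32.5 = 31,687,500
After stage 1: salt = 31,687,500 + 403,000×27.1 = 42,608,800; volume = 1,378,000 m³; S = 30.921 g/kg
After stage 2: salt = 42,608,800 + 1,760,000×0.6 = 43,664,800; volume = 3,138,000 m³; S = 13.915 g/kg
After stage 3: salt = 43,664,800 + 1,180,000×34.3 = 84,138,800; volume = 4,318,000 m³
S = 84,138,800 / 4,318,000 = 19.4856 g/kg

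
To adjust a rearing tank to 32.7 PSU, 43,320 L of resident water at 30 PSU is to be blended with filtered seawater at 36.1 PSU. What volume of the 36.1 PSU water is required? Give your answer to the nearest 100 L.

34400 L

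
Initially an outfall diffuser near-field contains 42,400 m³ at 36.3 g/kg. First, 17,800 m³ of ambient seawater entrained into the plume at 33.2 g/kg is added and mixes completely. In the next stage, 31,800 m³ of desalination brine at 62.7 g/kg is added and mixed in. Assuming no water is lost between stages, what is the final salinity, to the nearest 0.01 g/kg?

44.83 g/kg

Conserving salt mass:
Initial salt = 42,400×36.3 = 1,539,120
After stage 1: salt = 1,539,120 + 17,800×33.2 = 2,130,080; volume = 60,200 m³; S = 35.383 g/kg
After stage 2: salt = 2,130,080 + 31,800×62.7 = 4,123,940; volume = 92,000 m³
S = 4,123,940 / 92,000 = 44.8254 g/kg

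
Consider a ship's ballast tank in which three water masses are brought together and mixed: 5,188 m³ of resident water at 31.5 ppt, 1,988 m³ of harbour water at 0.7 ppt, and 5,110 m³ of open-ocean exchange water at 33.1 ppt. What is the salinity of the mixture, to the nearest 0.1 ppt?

27.2 ppt

Conserving salt mass:
salt = 5,188×31.5 + 1,988×0.7 + 5,110×33.1 = 163,422 + 1,391.6 + 169,141 = 333,954.6
volume = 5,188 + 1,988 + 5,110 = 12,286 m³
S = 333,954.6 / 12,286 = 27.182 ppt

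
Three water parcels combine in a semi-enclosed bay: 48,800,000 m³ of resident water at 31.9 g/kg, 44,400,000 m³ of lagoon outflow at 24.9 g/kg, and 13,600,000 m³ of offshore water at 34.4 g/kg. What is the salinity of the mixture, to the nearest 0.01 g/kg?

Total salt / total volume:
salt = 48,800,000×31.9 + 44,400,000×24.9 + 13,600,000×34.4 = 1,556,720,000 + 1,105,560,000 + 467,840,000 = 3,130,120,000
volume = 48,800,000 + 44,400,000 + 13,600,000 = 106,800,000 m³
S = 3,130,120,000 / 106,800,000 = 29.3082 g/kg

29.31 g/kg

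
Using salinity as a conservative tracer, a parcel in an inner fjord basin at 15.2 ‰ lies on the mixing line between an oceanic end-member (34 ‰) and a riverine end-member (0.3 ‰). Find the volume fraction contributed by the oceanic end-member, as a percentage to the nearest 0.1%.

Let g be the oceanic fraction. Salt balance per unit volume:
g×34 + (1−g)×0.3 = 15.2
g = (15.2 − 0.3) / (34 − 0.3) = 14.9/33.7 = 0.4421

44.2%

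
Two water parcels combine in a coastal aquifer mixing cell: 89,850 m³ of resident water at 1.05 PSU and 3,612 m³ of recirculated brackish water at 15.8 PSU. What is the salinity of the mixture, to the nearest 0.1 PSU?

Mass of salt is conserved:
salt = 89,850×1.05 + 3,612×15.8 = 94,342.5 + 57,069.6 = 151,412.1
volume = 89,850 + 3,612 = 93,462 m³
S = 151,412.1 / 93,462 = 1.62 PSU

1.6 PSU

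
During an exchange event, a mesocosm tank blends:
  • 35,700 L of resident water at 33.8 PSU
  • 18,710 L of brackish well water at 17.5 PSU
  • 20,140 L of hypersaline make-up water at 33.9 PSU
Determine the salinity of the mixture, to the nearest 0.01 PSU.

Mass of salt is conserved:
salt = 35,700×33.8 + 18,710×17.5 + 20,140×33.9 = 1,206,660 + 327,425 + 682,746 = 2,216,831
volume = 35,700 + 18,710 + 20,140 = 74,550 L
S = 2,216,831 / 74,550 = 29.7362 PSU

29.74 PSU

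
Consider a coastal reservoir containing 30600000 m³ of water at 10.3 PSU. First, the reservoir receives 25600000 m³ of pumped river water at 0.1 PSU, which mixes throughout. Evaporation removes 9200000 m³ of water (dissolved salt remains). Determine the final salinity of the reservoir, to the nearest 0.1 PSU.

After mixing: salt = 30,600,000×10.3 + 25,600,000×0.1 = 317,740,000; volume = 56,200,000 m³
After evaporation: salt unchanged = 317,740,000; volume = 56,200,000 − 9,200,000 = 47,000,000 m³
S = 317,740,000 / 47,000,000 = 6.7604 PSU

6.8 PSU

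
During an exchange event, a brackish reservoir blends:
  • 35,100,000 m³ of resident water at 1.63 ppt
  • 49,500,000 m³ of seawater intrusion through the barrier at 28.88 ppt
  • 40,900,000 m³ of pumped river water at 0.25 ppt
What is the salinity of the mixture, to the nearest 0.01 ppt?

11.93 ppt

Weighted by volume,
salt = 35,100,000×1.63 + 49,500,000×28.88 + 40,900,000×0.25 = 57,213,000 + 1,429,560,000 + 10,225,000 = 1,496,998,000
volume = 35,100,000 + 49,500,000 + 40,900,000 = 125,500,000 m³
S = 1,496,998,000 / 125,500,000 = 11.9283 ppt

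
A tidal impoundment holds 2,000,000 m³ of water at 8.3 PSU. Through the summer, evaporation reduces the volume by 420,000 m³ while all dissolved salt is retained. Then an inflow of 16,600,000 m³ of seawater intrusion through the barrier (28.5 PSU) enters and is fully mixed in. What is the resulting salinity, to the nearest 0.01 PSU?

After evaporation: salt = 2,000,000×8.3 = 16,600,000; volume = 2,000,000 − 420,000 = 1,580,000 m³
After mixing: salt = 16,600,000 + 16,600,000×28.5 = 489,700,000; volume = 1,580,000 + 16,600,000 = 18,180,000 m³
S = 489,700,000 / 18,180,000 = 26.9362 PSU

26.94 PSU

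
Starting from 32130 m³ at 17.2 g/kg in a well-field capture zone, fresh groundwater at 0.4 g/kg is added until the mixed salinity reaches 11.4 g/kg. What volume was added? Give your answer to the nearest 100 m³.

16900 m³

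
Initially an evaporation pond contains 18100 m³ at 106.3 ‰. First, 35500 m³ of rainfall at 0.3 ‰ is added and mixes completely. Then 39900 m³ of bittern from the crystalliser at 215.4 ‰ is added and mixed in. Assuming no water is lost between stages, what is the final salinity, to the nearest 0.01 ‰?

Conserving salt mass:
Initial salt = 18,100×106.3 = 1,924,030
After stage 1: salt = 1,924,030 + 35,500×0.3 = 1,934,680; volume = 53,600 m³; S = 36.095 ‰
After stage 2: salt = 1,934,680 + 39,900×215.4 = 10,529,140; volume = 93,500 m³
S = 10,529,140 / 93,500 = 112.6111 ‰

112.61 ‰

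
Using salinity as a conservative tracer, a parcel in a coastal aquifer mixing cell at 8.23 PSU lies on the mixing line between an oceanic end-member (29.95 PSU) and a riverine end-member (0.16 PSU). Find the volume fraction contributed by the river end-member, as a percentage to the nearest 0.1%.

72.9%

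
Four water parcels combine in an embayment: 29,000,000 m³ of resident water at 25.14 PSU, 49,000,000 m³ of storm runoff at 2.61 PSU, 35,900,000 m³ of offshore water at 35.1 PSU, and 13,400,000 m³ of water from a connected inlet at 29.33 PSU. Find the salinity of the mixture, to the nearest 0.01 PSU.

Mass of salt is conserved:
salt = 29,000,000×25.14 + 49,000,000×2.61 + 35,900,000×35.1 + 13,400,000×29.33 = 729,060,000 + 127,890,000 + 1,260,090,000 + 393,022,000 = 2,510,062,000
volume = 29,000,000 + 49,000,000 + 35,900,000 + 13,400,000 = 127,300,000 m³
S = 2,510,062,000 / 127,300,000 = 19.7177 PSU

19.72 PSU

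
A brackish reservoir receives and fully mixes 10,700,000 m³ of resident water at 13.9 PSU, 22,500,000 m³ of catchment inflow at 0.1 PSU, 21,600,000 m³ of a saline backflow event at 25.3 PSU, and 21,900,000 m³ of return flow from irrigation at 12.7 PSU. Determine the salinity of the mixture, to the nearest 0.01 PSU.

Weighted by volume,
salt = 10,700,000×13.9 + 22,500,000×0.1 + 21,600,000×25.3 + 21,900,000×12.7 = 148,730,000 + 2,250,000 + 546,480,000 + 278,130,000 = 975,590,000
volume = 10,700,000 + 22,500,000 + 21,600,000 + 21,900,000 = 76,700,000 m³
S = 975,590,000 / 76,700,000 = 12.7196 PSU

12.72 PSU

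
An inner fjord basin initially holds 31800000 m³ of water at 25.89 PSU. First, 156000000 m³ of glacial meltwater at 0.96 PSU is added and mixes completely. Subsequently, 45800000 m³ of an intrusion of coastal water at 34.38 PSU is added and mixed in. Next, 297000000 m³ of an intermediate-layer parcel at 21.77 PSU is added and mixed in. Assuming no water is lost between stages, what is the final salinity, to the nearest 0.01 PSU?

16.99 PSU

Weighted by volume,
Initial salt = 31,800,000×25.89 = 823,302,000
After stage 1: salt = 823,302,000 + 156,000,000×0.96 = 973,062,000; volume = 187,800,000 m³; S = 5.181 PSU
After stage 2: salt = 973,062,000 + 45,800,000×34.38 = 2,547,666,000; volume = 233,600,000 m³; S = 10.906 PSU
After stage 3: salt = 2,547,666,000 + 297,000,000×21.77 = 9,013,356,000; volume = 530,600,000 m³
S = 9,013,356,000 / 530,600,000 = 16.9871 PSU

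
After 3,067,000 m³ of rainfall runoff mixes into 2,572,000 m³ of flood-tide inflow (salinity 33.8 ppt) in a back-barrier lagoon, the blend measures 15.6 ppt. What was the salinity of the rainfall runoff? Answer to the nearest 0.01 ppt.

0.34 ppt

Salt balance: 2,572,000×33.8 + 3,067,000×S = 5,639,000×15.6
86,933,600 + 3,067,000·S = 87,968,400
S = (87,968,400 − 86,933,600) / 3,067,000 = 0.3374 ppt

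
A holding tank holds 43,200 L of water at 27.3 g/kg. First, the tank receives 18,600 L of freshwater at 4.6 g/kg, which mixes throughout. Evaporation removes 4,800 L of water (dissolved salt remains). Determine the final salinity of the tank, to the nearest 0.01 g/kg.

After mixing: salt = 43,200×27.3 + 18,600×4.6 = 1,264,920; volume = 61,800 L
After evaporation: salt unchanged = 1,264,920; volume = 61,800 − 4,800 = 57,000 L
S = 1,264,920 / 57,000 = 22.1916 g/kg

22.19 g/kg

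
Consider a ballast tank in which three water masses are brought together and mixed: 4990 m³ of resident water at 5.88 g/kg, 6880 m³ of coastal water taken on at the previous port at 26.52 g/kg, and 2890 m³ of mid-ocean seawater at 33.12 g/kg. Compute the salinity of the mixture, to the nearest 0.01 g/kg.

Mass of salt is conserved:
salt = 4,990×5.88 + 6,880×26.52 + 2,890×33.12 = 29,341.2 + 182,457.6 + 95,716.8 = 307,515.6
volume = 4,990 + 6,880 + 2,890 = 14,760 m³
S = 307,515.6 / 14,760 = 20.8344 g/kg

20.83 g/kg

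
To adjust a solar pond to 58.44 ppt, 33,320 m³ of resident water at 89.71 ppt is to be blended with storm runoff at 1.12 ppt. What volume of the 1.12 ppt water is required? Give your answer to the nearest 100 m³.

18200 m³

Salt balance: 33,320×89.71 + V×1.12 = (33,320+V)×58.44
2,989,137.2 + 1.12V = 1,947,220.8 + 58.44V
1,041,916.4 = 57.32V
V = 18,177.19 m³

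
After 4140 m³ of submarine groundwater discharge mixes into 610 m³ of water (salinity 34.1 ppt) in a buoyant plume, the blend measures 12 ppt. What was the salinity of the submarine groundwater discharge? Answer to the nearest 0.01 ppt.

8.74 ppt

Salt balance: 610×34.1 + 4,140×S = 4,750×12
20,801 + 4,140·S = 57,000
S = (57,000 − 20,801) / 4,140 = 8.7437 ppt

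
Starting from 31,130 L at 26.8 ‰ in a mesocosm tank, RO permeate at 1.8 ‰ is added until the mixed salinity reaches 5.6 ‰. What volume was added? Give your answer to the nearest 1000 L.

174000 L

Salt balance: 31,130×26.8 + V×1.8 = (31,130+V)×5.6
834,284 + 1.8V = 174,328 + 5.6V
659,956 = 3.8V
V = 173,672.63 L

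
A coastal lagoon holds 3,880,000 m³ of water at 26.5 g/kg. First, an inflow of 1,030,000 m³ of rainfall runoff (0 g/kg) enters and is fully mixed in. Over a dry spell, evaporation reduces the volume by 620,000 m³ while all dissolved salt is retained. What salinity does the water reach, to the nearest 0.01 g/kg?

After mixing: salt = 3,880,000×26.5 + 1,030,000×0 = 102,820,000; volume = 4,910,000 m³
After evaporation: salt unchanged = 102,820,000; volume = 4,910,000 − 620,000 = 4,290,000 m³
S = 102,820,000 / 4,290,000 = 23.9674 g/kg

23.97 g/kg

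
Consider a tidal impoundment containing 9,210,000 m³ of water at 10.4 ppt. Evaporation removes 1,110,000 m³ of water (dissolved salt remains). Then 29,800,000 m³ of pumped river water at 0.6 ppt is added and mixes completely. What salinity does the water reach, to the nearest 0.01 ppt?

3.00 ppt

After evaporation: salt = 9,210,000×10.4 = 95,784,000; volume = 9,210,000 − 1,110,000 = 8,100,000 m³
After mixing: salt = 95,784,000 + 29,800,000×0.6 = 113,664,000; volume = 8,100,000 + 29,800,000 = 37,900,000 m³
S = 113,664,000 / 37,900,000 = 2.9991 ppt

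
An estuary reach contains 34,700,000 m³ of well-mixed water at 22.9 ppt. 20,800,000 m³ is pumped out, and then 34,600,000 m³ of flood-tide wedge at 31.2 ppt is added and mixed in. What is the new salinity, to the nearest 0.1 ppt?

28.8 ppt

Remaining after removal: 13,900,000 m³ at 22.9 ppt (salt = 318,310,000)
After addition: salt = 318,310,000 + 34,600,000×31.2 = 1,397,830,000; volume = 48,500,000 m³
S = 1,397,830,000 / 48,500,000 = 28.8212 ppt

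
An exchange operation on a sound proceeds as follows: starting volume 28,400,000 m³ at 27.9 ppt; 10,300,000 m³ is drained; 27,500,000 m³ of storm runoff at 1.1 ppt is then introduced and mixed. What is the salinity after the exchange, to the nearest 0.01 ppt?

Remaining after removal: 18,100,000 m³ at 27.9 ppt (salt = 504,990,000)
After addition: salt = 504,990,000 + 27,500,000×1.1 = 535,240,000; volume = 45,600,000 m³
S = 535,240,000 / 45,600,000 = 11.7377 ppt

11.74 ppt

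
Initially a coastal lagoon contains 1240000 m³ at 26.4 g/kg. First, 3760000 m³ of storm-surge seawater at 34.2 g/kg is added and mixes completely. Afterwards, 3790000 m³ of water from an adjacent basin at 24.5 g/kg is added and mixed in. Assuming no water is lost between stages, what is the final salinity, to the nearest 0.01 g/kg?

28.92 g/kg

Mass of salt is conserved:
Initial salt = 1,240,000×26.4 = 32,736,000
After stage 1: salt = 32,736,000 + 3,760,000×34.2 = 161,328,000; volume = 5,000,000 m³; S = 32.266 g/kg
After stage 2: salt = 161,328,000 + 3,790,000×24.5 = 254,183,000; volume = 8,790,000 m³
S = 254,183,000 / 8,790,000 = 28.9173 g/kg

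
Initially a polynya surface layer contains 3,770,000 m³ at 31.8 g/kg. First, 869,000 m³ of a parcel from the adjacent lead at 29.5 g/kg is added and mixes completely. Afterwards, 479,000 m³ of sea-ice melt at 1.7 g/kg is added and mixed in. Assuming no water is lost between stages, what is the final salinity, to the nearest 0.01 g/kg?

Mass of salt is conserved:
Initial salt = 3,770,000×31.8 = 119,886,000
After stage 1: salt = 119,886,000 + 869,000×29.5 = 145,521,500; volume = 4,639,000 m³; S = 31.369 g/kg
After stage 2: salt = 145,521,500 + 479,000×1.7 = 146,335,800; volume = 5,118,000 m³
S = 146,335,800 / 5,118,000 = 28.5924 g/kg

28.59 g/kg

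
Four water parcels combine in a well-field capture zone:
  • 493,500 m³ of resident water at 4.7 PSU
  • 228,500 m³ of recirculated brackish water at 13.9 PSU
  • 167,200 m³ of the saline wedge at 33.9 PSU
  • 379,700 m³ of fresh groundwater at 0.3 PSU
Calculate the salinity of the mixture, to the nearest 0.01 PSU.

Salt balance:
salt = 493,500×4.7 + 228,500×13.9 + 167,200×33.9 + 379,700×0.3 = 2,319,450 + 3,176,150 + 5,668,080 + 113,910 = 11,277,590
volume = 493,500 + 228,500 + 167,200 + 379,700 = 1,268,900 m³
S = 11,277,590 / 1,268,900 = 8.8877 PSU

8.89 PSU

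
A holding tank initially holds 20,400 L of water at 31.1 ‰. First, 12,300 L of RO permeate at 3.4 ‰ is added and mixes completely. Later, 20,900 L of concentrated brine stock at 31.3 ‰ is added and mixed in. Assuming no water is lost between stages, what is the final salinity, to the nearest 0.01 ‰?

24.82 ‰

Mass of salt is conserved:
Initial salt = 20,400×31.1 = 634,440
After stage 1: salt = 634,440 + 12,300×3.4 = 676,260; volume = 32,700 L; S = 20.681 ‰
After stage 2: salt = 676,260 + 20,900×31.3 = 1,330,430; volume = 53,600 L
S = 1,330,430 / 53,600 = 24.8215 ‰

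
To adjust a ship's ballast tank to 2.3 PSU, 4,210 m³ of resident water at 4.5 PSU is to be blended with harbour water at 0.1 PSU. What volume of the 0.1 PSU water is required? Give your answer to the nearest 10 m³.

4210 m³

Salt balance: 4,210×4.5 + V×0.1 = (4,210+V)×2.3
18,945 + 0.1V = 9,683 + 2.3V
9,262 = 2.2V
V = 4,210 m³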